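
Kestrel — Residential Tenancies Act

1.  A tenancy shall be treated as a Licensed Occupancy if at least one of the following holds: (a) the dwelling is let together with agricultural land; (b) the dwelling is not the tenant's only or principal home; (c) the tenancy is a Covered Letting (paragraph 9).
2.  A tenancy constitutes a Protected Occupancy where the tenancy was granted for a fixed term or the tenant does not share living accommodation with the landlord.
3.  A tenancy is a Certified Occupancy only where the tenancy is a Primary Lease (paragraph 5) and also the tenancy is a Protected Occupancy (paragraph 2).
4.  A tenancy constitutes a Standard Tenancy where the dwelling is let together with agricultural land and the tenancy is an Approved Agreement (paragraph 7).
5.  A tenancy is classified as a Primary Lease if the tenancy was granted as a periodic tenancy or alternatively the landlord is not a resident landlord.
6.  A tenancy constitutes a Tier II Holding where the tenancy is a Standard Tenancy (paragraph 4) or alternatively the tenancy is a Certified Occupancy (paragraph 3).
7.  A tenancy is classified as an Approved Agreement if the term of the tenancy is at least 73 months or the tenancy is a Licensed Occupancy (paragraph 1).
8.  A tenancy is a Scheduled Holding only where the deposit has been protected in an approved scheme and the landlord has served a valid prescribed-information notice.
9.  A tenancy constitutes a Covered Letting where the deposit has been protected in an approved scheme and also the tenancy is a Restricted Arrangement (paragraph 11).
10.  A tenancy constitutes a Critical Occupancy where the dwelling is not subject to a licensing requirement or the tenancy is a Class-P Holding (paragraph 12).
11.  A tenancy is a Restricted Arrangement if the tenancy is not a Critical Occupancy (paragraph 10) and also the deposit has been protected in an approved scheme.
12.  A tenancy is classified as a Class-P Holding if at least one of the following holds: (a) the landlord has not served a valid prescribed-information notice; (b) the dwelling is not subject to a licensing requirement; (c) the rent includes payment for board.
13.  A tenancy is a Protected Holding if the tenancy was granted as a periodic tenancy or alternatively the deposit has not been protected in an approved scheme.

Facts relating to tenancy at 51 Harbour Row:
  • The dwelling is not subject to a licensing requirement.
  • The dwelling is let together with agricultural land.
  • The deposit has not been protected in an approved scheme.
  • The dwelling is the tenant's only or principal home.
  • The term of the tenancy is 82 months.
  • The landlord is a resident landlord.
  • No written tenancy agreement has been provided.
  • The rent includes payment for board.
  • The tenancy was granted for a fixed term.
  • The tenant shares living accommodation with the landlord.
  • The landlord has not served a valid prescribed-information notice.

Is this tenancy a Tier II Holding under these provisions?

paragraph 12 — Class-P Holding: [the landlord has not served a valid prescribed-information notice? yes] OR [the dwelling is not subject to a licensing requirement? yes] OR [the rent includes payment for board? yes] → satisfied.
paragraph 10 — Critical Occupancy: [the dwelling is not subject to a licensing requirement? yes] OR [Class-P Holding (paragraph 12)? yes] → satisfied.
paragraph 11 — Restricted Arrangement: [not a Critical Occupancy (paragraph 10)? no] AND [the deposit has been protected in an approved scheme? no] → not satisfied.
paragraph 9 — Covered Letting: [the deposit has been protected in an approved scheme? no] AND [Restricted Arrangement (paragraph 11)? no] → not satisfied.
paragraph 1 — Licensed Occupancy: [the dwelling is let together with agricultural land? yes] OR [the dwelling is not the tenant's only or principal home? no] OR [Covered Letting (paragraph 9)? no] → satisfied.
paragraph 7 — Approved Agreement: [term of the tenancy: 82 months ≥ 73 months? yes] OR [Licensed Occupancy (paragraph 1)? yes] → satisfied.
paragraph 4 — Standard Tenancy: [the dwelling is let together with agricultural land? yes] AND [Approved Agreement (paragraph 7)? yes] → satisfied.
paragraph 5 — Primary Lease: [the tenancy was granted as a periodic tenancy? no] OR [the landlord is not a resident landlord? no] → not satisfied.
paragraph 2 — Protected Occupancy: [the tenancy was granted for a fixed term? yes] OR [the tenant does not share living accommodation with the landlord? no] → satisfied.
paragraph 3 — Certified Occupancy: [Primary Lease (paragraph 5)? no] AND [Protected Occupancy (paragraph 2)? yes] → not satisfied.
paragraph 6 — Tier II Holding: [Standard Tenancy (paragraph 4)? yes] OR [Certified Occupancy (paragraph 3)? no] → satisfied.

Yes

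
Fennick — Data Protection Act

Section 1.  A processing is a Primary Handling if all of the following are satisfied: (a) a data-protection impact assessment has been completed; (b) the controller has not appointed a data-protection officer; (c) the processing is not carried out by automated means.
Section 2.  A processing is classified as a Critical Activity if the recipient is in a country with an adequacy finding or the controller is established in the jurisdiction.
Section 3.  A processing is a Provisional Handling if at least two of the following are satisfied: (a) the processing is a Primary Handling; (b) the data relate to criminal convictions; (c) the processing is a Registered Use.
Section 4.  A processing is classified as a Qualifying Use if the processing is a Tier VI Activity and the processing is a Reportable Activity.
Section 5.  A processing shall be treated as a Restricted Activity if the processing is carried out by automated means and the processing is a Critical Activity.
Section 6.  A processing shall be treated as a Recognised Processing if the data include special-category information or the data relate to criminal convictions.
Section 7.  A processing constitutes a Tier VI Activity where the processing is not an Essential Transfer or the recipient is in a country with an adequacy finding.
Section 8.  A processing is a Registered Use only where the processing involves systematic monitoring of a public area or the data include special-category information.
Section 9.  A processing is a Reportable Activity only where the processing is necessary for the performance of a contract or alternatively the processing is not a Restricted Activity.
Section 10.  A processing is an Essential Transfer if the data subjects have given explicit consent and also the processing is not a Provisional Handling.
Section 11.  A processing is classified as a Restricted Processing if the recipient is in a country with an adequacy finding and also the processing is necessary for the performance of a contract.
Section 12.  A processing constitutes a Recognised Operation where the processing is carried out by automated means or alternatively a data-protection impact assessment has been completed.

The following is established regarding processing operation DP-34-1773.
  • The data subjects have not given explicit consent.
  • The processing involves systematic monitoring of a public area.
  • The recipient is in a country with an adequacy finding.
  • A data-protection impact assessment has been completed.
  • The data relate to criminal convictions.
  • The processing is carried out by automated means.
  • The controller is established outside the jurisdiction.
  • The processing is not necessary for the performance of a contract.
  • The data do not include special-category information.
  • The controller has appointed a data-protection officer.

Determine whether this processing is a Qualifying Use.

No

Under section 1: a data-protection impact assessment has been completed? yes; and the controller has not appointed a data-protection officer? no; and the processing is not carried out by automated means? no. So the processing is not a Primary Handling.
Under section 8: the processing involves systematic monitoring of a public area? yes; or the data include special-category information? no. So the processing is a Registered Use.
Under section 3: Primary Handling (section 1)? no; the data relate to criminal convictions? yes; Registered Use (section 8)? yes — 2 of 3 hold (need ≥2) → satisfied.
Under section 10: the data subjects have given explicit consent? no; and not a Provisional Handling (section 3)? no. So the processing is not an Essential Transfer.
Under section 7: not an Essential Transfer (section 10)? yes; or the recipient is in a country with an adequacy finding? yes. So the processing is a Tier VI Activity.
Under section 2: the recipient is in a country with an adequacy finding? yes; or the controller is established in the jurisdiction? no. So the processing is a Critical Activity.
Under section 5: the processing is carried out by automated means? yes; and Critical Activity (section 2)? yes. So the processing is a Restricted Activity.
Under section 9: the processing is necessary for the performance of a contract? no; or not a Restricted Activity (section 5)? no. So the processing is not a Reportable Activity.
Under section 4: Tier VI Activity (section 7)? yes; and Reportable Activity (section 9)? no. So the processing is not a Qualifying Use.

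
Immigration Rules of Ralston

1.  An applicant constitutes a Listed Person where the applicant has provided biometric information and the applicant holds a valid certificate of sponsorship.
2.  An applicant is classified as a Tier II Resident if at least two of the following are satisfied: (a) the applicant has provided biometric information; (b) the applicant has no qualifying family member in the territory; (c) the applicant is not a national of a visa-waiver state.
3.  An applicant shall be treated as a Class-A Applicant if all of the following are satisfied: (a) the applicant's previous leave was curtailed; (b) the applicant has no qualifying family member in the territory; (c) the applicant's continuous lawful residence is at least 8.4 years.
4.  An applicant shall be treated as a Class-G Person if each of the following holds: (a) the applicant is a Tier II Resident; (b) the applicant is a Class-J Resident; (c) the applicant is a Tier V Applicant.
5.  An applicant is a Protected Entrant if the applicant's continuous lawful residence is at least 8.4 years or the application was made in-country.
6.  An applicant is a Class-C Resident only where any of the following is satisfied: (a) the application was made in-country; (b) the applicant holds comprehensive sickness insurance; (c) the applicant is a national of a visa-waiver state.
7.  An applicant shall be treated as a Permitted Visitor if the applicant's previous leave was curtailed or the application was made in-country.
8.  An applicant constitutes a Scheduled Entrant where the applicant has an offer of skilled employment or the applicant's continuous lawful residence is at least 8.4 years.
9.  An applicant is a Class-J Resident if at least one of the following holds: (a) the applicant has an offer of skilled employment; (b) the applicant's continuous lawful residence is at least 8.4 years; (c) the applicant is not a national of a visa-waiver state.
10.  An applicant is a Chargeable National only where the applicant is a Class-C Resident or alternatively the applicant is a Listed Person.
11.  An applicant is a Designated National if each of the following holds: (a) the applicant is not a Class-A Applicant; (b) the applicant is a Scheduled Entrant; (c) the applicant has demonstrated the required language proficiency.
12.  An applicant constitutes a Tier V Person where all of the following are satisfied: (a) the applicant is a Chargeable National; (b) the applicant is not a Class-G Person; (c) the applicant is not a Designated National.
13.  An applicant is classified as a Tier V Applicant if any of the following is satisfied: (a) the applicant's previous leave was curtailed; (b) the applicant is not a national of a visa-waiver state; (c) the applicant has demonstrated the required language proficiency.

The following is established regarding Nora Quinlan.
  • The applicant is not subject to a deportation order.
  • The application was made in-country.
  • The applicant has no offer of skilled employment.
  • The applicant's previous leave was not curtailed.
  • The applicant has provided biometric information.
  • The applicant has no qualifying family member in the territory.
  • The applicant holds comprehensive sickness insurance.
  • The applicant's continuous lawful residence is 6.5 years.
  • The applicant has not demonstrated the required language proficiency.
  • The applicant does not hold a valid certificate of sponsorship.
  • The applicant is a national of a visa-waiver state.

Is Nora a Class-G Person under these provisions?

Under paragraph 2: the applicant has provided biometric information? yes; the applicant has no qualifying family member in the territory? yes; the applicant is not a national of a visa-waiver state? no — 2 of 3 hold (need ≥2) → satisfied.
Under paragraph 9: the applicant has an offer of skilled employment? no; or applicant's continuous lawful residence: 6.5 years ≥ 8.4 years? no; or the applicant is not a national of a visa-waiver state? no. So the applicant is not a Class-J Resident.
Under paragraph 13: the applicant's previous leave was curtailed? no; or the applicant is not a national of a visa-waiver state? no; or the applicant has demonstrated the required language proficiency? no. So the applicant is not a Tier V Applicant.
Under paragraph 4: Tier II Resident (paragraph 2)? yes; and Class-J Resident (paragraph 9)? no; and Tier V Applicant (paragraph 13)? no. So the applicant is not a Class-G Person.

No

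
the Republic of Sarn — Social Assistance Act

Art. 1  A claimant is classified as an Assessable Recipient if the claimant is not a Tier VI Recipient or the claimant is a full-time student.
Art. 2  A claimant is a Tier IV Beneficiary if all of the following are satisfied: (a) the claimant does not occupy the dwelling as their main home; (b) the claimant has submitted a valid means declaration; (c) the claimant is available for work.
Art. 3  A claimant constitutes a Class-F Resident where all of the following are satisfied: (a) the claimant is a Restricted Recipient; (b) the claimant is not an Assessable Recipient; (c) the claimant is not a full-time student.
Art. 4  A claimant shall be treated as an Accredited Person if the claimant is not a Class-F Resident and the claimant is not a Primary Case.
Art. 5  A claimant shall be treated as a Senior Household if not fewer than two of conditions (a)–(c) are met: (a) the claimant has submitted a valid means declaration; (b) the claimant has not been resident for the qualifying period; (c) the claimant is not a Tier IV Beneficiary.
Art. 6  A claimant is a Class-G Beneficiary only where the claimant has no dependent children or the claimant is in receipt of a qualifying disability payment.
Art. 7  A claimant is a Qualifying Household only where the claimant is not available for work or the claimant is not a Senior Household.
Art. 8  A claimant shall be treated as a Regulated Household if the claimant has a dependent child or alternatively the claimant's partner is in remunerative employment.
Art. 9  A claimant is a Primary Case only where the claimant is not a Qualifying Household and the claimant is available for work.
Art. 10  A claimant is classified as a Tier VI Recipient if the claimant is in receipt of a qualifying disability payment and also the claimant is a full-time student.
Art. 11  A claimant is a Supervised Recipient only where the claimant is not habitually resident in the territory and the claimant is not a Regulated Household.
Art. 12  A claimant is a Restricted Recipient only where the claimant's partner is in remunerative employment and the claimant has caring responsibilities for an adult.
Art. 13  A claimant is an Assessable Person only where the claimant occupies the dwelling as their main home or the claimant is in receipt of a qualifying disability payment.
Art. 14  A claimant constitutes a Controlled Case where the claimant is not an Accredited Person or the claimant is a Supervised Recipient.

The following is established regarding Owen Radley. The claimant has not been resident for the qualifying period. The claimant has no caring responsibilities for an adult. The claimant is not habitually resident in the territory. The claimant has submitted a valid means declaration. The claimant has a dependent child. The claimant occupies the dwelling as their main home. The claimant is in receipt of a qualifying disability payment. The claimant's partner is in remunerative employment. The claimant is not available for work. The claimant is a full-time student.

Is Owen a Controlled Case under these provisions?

No

Under article 12: the claimant's partner is in remunerative employment? yes; and the claimant has caring responsibilities for an adult? no. So the claimant is not a Restricted Recipient.
Under article 10: the claimant is in receipt of a qualifying disability payment? yes; and the claimant is a full-time student? yes. So the claimant is a Tier VI Recipient.
Under article 1: not a Tier VI Recipient (article 10)? no; or the claimant is a full-time student? yes. So the claimant is an Assessable Recipient.
Under article 3: Restricted Recipient (article 12)? no; and not an Assessable Recipient (article 1)? no; and the claimant is not a full-time student? no. So the claimant is not a Class-F Resident.
Under article 2: the claimant does not occupy the dwelling as their main home? no; and the claimant has submitted a valid means declaration? yes; and the claimant is available for work? no. So the claimant is not a Tier IV Beneficiary.
Under article 5: the claimant has submitted a valid means declaration? yes; the claimant has not been resident for the qualifying period? yes; not a Tier IV Beneficiary (article 2)? yes — 3 of 3 hold (need ≥2) → satisfied.
Under article 7: the claimant is not available for work? yes; or not a Senior Household (article 5)? no. So the claimant is a Qualifying Household.
Under article 9: not a Qualifying Household (article 7)? no; and the claimant is available for work? no. So the claimant is not a Primary Case.
Under article 4: not a Class-F Resident (article 3)? yes; and not a Primary Case (article 9)? yes. So the claimant is an Accredited Person.
Under article 8: the claimant has a dependent child? yes; or the claimant's partner is in remunerative employment? yes. So the claimant is a Regulated Household.
Under article 11: the claimant is not habitually resident in the territory? yes; and not a Regulated Household (article 8)? no. So the claimant is not a Supervised Recipient.
Under article 14: not an Accredited Person (article 4)? no; or Supervised Recipient (article 11)? no. So the claimant is not a Controlled Case.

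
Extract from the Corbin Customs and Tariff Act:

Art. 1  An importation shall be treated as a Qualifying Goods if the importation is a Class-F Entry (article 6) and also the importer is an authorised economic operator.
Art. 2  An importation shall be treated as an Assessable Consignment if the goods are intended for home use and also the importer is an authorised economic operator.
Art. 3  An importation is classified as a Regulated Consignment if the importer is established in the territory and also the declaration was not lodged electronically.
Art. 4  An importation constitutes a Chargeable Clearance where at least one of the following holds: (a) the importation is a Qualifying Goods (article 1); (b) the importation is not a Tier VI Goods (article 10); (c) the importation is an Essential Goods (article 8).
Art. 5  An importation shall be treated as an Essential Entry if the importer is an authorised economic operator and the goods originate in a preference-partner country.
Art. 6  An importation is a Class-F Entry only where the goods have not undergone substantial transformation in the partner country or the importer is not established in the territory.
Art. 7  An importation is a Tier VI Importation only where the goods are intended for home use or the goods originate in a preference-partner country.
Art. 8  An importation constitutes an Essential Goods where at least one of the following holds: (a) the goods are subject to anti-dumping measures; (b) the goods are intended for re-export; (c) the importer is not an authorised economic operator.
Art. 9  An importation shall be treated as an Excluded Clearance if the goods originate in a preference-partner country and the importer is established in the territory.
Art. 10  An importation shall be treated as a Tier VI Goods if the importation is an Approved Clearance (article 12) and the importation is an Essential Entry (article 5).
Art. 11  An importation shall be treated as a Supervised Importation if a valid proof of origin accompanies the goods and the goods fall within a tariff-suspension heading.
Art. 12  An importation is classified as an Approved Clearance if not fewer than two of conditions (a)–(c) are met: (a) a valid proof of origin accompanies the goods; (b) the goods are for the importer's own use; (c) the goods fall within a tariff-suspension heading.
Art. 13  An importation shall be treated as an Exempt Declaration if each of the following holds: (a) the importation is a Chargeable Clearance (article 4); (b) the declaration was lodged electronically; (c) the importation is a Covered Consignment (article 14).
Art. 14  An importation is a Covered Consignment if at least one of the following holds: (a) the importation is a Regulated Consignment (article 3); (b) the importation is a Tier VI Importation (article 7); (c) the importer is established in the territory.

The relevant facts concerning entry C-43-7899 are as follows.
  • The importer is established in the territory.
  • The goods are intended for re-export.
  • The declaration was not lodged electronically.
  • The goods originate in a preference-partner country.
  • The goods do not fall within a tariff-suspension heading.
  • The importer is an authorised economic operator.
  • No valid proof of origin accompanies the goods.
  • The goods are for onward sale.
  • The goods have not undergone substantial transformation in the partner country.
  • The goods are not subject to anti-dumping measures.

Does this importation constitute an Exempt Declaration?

No

article 6 — Class-F Entry: [the goods have not undergone substantial transformation in the partner country? yes] OR [the importer is not established in the territory? no] → satisfied.
article 1 — Qualifying Goods: [Class-F Entry (article 6)? yes] AND [the importer is an authorised economic operator? yes] → satisfied.
article 12 — Approved Clearance: a valid proof of origin accompanies the goods? no; the goods are for the importer's own use? no; the goods fall within a tariff-suspension heading? no — 0 of 3 hold (need ≥2) → not satisfied.
article 5 — Essential Entry: [the importer is an authorised economic operator? yes] AND [the goods originate in a preference-partner country? yes] → satisfied.
article 10 — Tier VI Goods: [Approved Clearance (article 12)? no] AND [Essential Entry (article 5)? yes] → not satisfied.
article 8 — Essential Goods: [the goods are subject to anti-dumping measures? no] OR [the goods are intended for re-export? yes] OR [the importer is not an authorised economic operator? no] → satisfied.
article 4 — Chargeable Clearance: [Qualifying Goods (article 1)? yes] OR [not a Tier VI Goods (article 10)? yes] OR [Essential Goods (article 8)? yes] → satisfied.
article 3 — Regulated Consignment: [the importer is established in the territory? yes] AND [the declaration was not lodged electronically? yes] → satisfied.
article 7 — Tier VI Importation: [the goods are intended for home use? no] OR [the goods originate in a preference-partner country? yes] → satisfied.
article 14 — Covered Consignment: [Regulated Consignment (article 3)? yes] OR [Tier VI Importation (article 7)? yes] OR [the importer is established in the territory? yes] → satisfied.
article 13 — Exempt Declaration: [Chargeable Clearance (article 4)? yes] AND [the declaration was lodged electronically? no] AND [Covered Consignment (article 14)? yes] → not satisfied.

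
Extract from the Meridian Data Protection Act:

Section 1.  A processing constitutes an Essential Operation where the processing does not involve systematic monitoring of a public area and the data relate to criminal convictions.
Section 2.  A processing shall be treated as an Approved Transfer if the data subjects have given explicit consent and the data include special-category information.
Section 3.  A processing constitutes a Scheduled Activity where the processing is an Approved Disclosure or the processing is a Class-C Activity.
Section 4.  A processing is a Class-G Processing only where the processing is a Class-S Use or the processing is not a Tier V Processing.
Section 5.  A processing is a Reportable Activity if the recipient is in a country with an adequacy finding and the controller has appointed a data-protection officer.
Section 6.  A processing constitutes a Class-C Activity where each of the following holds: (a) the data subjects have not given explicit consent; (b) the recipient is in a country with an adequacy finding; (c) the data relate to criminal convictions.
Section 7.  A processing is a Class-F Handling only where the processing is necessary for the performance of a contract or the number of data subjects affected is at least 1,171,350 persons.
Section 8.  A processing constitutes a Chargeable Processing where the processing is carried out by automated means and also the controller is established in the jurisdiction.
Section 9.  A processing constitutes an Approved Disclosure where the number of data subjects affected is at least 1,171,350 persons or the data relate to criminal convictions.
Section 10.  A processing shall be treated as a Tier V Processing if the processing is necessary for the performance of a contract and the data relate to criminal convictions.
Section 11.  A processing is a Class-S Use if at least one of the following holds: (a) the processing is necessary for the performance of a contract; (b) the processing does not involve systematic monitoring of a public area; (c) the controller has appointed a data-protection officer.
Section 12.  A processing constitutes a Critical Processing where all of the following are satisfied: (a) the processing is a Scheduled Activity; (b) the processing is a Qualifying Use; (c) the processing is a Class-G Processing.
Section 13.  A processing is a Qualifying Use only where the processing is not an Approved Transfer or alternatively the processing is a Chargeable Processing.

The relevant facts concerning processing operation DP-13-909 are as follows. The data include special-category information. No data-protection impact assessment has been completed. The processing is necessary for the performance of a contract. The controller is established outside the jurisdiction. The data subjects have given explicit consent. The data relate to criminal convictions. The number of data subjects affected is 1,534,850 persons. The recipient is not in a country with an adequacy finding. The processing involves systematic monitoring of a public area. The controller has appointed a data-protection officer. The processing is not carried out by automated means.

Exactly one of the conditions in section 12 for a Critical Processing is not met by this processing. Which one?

Qualifying Use

Under section 9: number of data subjects affected: 1,534,850 persons ≥ 1,171,350 persons? yes; or the data relate to criminal convictions? yes. So the processing is an Approved Disclosure.
Under section 6: the data subjects have not given explicit consent? no; and the recipient is in a country with an adequacy finding? no; and the data relate to criminal convictions? yes. So the processing is not a Class-C Activity.
Under section 3: Approved Disclosure (section 9)? yes; or Class-C Activity (section 6)? no. So the processing is a Scheduled Activity.
Under section 2: the data subjects have given explicit consent? yes; and the data include special-category information? yes. So the processing is an Approved Transfer.
Under section 8: the processing is carried out by automated means? no; and the controller is established in the jurisdiction? no. So the processing is not a Chargeable Processing.
Under section 13: not an Approved Transfer (section 2)? no; or Chargeable Processing (section 8)? no. So the processing is not a Qualifying Use.
Under section 11: the processing is necessary for the performance of a contract? yes; or the processing does not involve systematic monitoring of a public area? no; or the controller has appointed a data-protection officer? yes. So the processing is a Class-S Use.
Under section 10: the processing is necessary for the performance of a contract? yes; and the data relate to criminal convictions? yes. So the processing is a Tier V Processing.
Under section 4: Class-S Use (section 11)? yes; or not a Tier V Processing (section 10)? no. So the processing is a Class-G Processing.
Under section 12: Scheduled Activity (section 3)? yes; and Qualifying Use (section 13)? no; and Class-G Processing (section 4)? yes. So the processing is not a Critical Processing.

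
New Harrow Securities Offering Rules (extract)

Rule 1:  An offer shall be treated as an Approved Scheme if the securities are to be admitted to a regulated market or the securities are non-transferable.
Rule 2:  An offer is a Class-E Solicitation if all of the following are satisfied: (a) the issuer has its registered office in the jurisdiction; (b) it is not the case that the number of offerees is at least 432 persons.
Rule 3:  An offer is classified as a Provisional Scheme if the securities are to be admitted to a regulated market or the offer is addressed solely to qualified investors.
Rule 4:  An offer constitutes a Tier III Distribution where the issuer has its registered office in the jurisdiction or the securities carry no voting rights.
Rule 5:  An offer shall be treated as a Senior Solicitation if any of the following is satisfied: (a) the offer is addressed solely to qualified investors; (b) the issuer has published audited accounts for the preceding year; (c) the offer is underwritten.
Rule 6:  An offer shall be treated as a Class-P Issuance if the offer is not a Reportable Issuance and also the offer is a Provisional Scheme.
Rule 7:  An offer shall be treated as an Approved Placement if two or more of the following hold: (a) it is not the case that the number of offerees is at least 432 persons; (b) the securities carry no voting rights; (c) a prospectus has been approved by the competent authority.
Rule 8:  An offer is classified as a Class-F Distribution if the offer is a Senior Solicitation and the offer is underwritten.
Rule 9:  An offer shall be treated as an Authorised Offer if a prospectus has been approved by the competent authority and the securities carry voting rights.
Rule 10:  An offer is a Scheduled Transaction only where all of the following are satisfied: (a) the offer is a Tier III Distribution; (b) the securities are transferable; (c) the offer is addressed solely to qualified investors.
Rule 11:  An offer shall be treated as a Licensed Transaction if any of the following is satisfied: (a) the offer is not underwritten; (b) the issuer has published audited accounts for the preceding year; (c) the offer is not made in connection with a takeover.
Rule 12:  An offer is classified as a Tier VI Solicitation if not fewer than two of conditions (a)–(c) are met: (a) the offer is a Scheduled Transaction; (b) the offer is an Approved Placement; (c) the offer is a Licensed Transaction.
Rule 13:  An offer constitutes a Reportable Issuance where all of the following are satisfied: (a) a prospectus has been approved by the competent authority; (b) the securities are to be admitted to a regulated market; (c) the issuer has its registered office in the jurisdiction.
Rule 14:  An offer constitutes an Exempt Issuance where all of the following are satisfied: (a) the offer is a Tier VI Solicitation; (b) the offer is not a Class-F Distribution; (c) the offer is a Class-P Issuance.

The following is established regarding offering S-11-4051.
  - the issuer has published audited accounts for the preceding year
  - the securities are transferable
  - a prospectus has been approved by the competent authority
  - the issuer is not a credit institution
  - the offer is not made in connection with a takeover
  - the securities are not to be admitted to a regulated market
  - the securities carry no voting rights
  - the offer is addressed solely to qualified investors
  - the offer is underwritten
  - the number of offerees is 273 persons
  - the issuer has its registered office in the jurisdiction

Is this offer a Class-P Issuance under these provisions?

Yes

rule 13 — Reportable Issuance: [a prospectus has been approved by the competent authority? yes] AND [the securities are to be admitted to a regulated market? no] AND [the issuer has its registered office in the jurisdiction? yes] → not satisfied.
rule 3 — Provisional Scheme: [the securities are to be admitted to a regulated market? no] OR [the offer is addressed solely to qualified investors? yes] → satisfied.
rule 6 — Class-P Issuance: [not a Reportable Issuance (rule 13)? yes] AND [Provisional Scheme (rule 3)? yes] → satisfied.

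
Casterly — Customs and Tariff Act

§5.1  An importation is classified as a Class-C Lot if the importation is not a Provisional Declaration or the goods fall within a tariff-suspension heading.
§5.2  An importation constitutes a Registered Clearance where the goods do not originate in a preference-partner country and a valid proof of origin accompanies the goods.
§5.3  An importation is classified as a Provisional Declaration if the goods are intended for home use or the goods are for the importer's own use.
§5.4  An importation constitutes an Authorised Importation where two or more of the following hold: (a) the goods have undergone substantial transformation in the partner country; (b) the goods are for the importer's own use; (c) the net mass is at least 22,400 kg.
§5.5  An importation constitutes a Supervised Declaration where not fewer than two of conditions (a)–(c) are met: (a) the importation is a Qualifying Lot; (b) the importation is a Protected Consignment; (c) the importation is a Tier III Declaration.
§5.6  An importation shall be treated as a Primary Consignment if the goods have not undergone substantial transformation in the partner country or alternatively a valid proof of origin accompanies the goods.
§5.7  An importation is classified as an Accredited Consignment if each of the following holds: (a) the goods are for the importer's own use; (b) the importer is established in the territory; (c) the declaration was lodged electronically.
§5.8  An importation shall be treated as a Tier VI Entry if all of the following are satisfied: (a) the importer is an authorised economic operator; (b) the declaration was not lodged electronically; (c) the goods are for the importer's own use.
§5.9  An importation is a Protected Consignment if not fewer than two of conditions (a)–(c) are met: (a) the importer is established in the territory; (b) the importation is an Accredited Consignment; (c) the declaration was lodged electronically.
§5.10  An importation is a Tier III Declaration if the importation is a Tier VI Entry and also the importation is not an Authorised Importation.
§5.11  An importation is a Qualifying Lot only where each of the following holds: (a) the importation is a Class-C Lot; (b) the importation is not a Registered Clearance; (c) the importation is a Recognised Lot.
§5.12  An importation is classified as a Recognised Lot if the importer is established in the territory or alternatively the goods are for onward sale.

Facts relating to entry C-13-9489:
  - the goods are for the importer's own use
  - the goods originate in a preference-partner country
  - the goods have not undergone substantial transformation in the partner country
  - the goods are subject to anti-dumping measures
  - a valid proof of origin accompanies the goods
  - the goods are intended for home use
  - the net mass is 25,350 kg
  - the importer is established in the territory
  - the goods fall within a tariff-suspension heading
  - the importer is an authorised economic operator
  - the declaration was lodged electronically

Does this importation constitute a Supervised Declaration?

Yes

§5.3 — Provisional Declaration: [the goods are intended for home use? yes] OR [the goods are for the importer's own use? yes] → satisfied.
§5.1 — Class-C Lot: [not a Provisional Declaration (§5.3)? no] OR [the goods fall within a tariff-suspension heading? yes] → satisfied.
§5.2 — Registered Clearance: [the goods do not originate in a preference-partner country? no] AND [a valid proof of origin accompanies the goods? yes] → not satisfied.
§5.12 — Recognised Lot: [the importer is established in the territory? yes] OR [the goods are for onward sale? no] → satisfied.
§5.11 — Qualifying Lot: [Class-C Lot (§5.1)? yes] AND [not a Registered Clearance (§5.2)? yes] AND [Recognised Lot (§5.12)? yes] → satisfied.
§5.7 — Accredited Consignment: [the goods are for the importer's own use? yes] AND [the importer is established in the territory? yes] AND [the declaration was lodged electronically? yes] → satisfied.
§5.9 — Protected Consignment: the importer is established in the territory? yes; Accredited Consignment (§5.7)? yes; the declaration was lodged electronically? yes — 3 of 3 hold (need ≥2) → satisfied.
§5.8 — Tier VI Entry: [the importer is an authorised economic operator? yes] AND [the declaration was not lodged electronically? no] AND [the goods are for the importer's own use? yes] → not satisfied.
§5.4 — Authorised Importation: the goods have undergone substantial transformation in the partner country? no; the goods are for the importer's own use? yes; net mass: 25,350 kg ≥ 22,400 kg? yes — 2 of 3 hold (need ≥2) → satisfied.
§5.10 — Tier III Declaration: [Tier VI Entry (§5.8)? no] AND [not an Authorised Importation (§5.4)? no] → not satisfied.
§5.5 — Supervised Declaration: Qualifying Lot (§5.11)? yes; Protected Consignment (§5.9)? yes; Tier III Declaration (§5.10)? no — 2 of 3 hold (need ≥2) → satisfied.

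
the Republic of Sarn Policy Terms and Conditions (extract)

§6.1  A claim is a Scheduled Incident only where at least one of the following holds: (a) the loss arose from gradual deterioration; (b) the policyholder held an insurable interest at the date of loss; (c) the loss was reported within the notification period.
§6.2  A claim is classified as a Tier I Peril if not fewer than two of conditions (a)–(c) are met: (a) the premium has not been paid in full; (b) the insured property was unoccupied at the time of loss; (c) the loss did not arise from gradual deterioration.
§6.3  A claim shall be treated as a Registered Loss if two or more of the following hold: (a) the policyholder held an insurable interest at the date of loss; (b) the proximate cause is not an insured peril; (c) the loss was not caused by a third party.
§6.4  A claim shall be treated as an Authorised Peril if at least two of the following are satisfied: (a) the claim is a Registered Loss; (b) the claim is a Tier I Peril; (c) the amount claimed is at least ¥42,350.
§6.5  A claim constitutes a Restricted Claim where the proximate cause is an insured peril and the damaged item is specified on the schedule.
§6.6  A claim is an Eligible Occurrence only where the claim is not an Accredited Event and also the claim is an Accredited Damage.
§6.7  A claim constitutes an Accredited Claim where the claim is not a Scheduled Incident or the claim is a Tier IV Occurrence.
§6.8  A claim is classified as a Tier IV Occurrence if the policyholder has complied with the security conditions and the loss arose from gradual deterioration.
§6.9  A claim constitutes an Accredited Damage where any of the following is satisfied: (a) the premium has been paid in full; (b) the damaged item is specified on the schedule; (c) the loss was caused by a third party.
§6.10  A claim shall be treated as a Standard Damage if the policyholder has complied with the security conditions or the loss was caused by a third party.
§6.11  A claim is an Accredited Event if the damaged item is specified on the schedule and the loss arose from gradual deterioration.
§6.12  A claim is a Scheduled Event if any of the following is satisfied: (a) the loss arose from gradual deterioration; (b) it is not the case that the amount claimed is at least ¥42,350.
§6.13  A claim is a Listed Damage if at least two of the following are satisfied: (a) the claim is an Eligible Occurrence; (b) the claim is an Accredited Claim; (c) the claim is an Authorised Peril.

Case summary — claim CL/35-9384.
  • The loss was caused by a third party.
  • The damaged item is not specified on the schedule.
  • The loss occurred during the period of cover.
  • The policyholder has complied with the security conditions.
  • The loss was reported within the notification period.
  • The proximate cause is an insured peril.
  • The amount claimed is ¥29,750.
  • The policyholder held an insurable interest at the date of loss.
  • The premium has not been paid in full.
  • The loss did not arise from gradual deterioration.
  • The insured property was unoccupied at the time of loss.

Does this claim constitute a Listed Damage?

No

§6.11 — Accredited Event: [the damaged item is specified on the schedule? no] AND [the loss arose from gradual deterioration? no] → not satisfied.
§6.9 — Accredited Damage: [the premium has been paid in full? no] OR [the damaged item is specified on the schedule? no] OR [the loss was caused by a third party? yes] → satisfied.
§6.6 — Eligible Occurrence: [not an Accredited Event (§6.11)? yes] AND [Accredited Damage (§6.9)? yes] → satisfied.
§6.1 — Scheduled Incident: [the loss arose from gradual deterioration? no] OR [the policyholder held an insurable interest at the date of loss? yes] OR [the loss was reported within the notification period? yes] → satisfied.
§6.8 — Tier IV Occurrence: [the policyholder has complied with the security conditions? yes] AND [the loss arose from gradual deterioration? no] → not satisfied.
§6.7 — Accredited Claim: [not a Scheduled Incident (§6.1)? no] OR [Tier IV Occurrence (§6.8)? no] → not satisfied.
§6.3 — Registered Loss: the policyholder held an insurable interest at the date of loss? yes; the proximate cause is not an insured peril? no; the loss was not caused by a third party? no — 1 of 3 hold (need ≥2) → not satisfied.
§6.2 — Tier I Peril: the premium has not been paid in full? yes; the insured property was unoccupied at the time of loss? yes; the loss did not arise from gradual deterioration? yes — 3 of 3 hold (need ≥2) → satisfied.
§6.4 — Authorised Peril: Registered Loss (§6.3)? no; Tier I Peril (§6.2)? yes; amount claimed: ¥29,750 ≥ ¥42,350? no — 1 of 3 hold (need ≥2) → not satisfied.
§6.13 — Listed Damage: Eligible Occurrence (§6.6)? yes; Accredited Claim (§6.7)? no; Authorised Peril (§6.4)? no — 1 of 3 hold (need ≥2) → not satisfied.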